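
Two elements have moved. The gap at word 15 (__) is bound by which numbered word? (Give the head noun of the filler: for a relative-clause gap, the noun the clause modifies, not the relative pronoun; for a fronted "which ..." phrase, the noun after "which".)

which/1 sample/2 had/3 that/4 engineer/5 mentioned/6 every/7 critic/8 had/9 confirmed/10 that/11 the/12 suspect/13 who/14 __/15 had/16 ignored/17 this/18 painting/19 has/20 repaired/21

The marked gap is inside the relative clause, the subject of "ignored".
Its filler is the head noun "suspect" (via "who"), at word 13.
(The other dependency links word 2 to a gap after word 21.)

13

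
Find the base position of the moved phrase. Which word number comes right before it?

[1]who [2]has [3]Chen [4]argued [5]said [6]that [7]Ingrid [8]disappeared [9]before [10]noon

The displaced element is "who" (word 1).
It is linked across 1 clause boundary (Ø).
It functions as the subject of "said", so the gap sits immediately after word 4 ("argued").
Base order: Chen has argued who said that Ingrid disappeared before noon.

4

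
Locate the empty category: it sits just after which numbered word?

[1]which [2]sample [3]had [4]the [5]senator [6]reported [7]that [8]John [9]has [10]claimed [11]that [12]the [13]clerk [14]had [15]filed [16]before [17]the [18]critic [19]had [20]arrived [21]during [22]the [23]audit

The displaced element is "which sample" (word 2).
It is linked across 2 clause boundaries (that → that).
It functions as the direct object of "filed", so the gap sits immediately after word 15 ("filed").
Base order: The senator had reported that John has claimed that the clerk had filed which sample before the critic had arrived during the audit.

15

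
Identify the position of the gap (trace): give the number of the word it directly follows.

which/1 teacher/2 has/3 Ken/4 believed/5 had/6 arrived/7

5

The displaced element is "which teacher" (word 2).
It is linked across 1 clause boundary (Ø).
It functions as the subject of "arrived", so the gap sits immediately after word 5 ("believed").
Base order: Ken has believed which teacher had arrived.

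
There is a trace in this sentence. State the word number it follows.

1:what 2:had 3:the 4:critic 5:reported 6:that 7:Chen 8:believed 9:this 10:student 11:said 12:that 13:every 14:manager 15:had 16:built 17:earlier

16

The displaced element is "what" (word 1).
It is linked across 3 clause boundaries (that → Ø → that).
It functions as the direct object of "built", so the gap sits immediately after word 16 ("built").
Base order: The critic had reported that Chen believed this student said that every manager had built what earlier.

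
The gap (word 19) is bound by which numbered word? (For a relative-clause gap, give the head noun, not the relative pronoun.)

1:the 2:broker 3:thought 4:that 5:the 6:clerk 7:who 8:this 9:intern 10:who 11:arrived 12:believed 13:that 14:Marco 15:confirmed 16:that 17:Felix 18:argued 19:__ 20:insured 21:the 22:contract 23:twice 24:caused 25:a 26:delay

The gap at 19 is the subject of "insured", inside a relative clause.
The relative pronoun is "who" (word 7); it is bound by the head noun immediately before it.
Its filler is the head noun "clerk", at word 6.

6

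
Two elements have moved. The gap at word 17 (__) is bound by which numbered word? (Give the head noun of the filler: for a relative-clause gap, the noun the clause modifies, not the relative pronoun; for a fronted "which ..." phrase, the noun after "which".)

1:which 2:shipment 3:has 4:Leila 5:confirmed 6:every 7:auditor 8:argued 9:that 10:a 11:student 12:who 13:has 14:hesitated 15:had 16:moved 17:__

2

The marked gap is the direct object of "moved".
Its filler is the fronted wh-phrase "which shipment", at word 2.
(The other dependency links word 11 to a gap after word 12.)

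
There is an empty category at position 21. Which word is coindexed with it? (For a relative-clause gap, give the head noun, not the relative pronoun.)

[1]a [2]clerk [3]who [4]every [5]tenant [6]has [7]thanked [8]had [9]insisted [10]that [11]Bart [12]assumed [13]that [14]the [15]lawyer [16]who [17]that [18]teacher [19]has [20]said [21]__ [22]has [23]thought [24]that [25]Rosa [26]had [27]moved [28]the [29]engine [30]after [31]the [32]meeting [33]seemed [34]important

The gap at 21 is the subject of "thought", inside a relative clause.
The relative pronoun is "who" (word 16); it is bound by the head noun immediately before it.
Its filler is the head noun "lawyer", at word 15.

15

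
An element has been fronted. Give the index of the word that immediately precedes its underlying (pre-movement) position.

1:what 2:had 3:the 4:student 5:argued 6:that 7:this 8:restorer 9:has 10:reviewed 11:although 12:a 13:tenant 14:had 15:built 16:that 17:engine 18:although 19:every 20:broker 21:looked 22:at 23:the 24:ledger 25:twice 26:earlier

The displaced element is "what" (word 1).
It is linked across 1 clause boundary (that).
It functions as the direct object of "reviewed", so the gap sits immediately after word 10 ("reviewed").
Base order: The student had argued that this restorer has reviewed what although a tenant had built that engine although every broker looked at the ledger twice earlier.

10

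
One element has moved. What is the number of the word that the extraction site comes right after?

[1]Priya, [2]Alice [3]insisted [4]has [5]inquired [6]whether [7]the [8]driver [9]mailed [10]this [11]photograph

The displaced element is "Priya" (word 1).
It is linked across 1 clause boundary (Ø).
It functions as the subject of "inquired", so the gap sits immediately after word 3 ("insisted").
Base order: Alice insisted that Priya has inquired whether the driver mailed this photograph.

3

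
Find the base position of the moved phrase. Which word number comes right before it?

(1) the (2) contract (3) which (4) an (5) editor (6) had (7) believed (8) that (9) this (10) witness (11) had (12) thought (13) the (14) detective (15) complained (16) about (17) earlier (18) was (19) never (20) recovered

The displaced element is "the contract" (word 2).
It is linked across 2 clause boundaries (that → Ø).
It functions as the object of the preposition "about" of "complained", so the gap sits immediately after word 16 ("about").
Base order: An editor had believed that this witness had thought the detective complained about the contract earlier.

16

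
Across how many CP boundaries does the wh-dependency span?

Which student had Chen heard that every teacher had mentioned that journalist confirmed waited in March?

3

"which student" is extracted from the subject of "waited".
Boundaries crossed, outermost first: [that], [Ø], [Ø] — 3 in total.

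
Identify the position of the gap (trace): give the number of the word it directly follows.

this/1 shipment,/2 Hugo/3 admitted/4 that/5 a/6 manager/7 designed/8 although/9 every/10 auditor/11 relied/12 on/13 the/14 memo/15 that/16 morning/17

8

The displaced element is "this shipment" (word 2).
It is linked across 1 clause boundary (that).
It functions as the direct object of "designed", so the gap sits immediately after word 8 ("designed").
Base order: Hugo admitted that a manager designed this shipment although every auditor relied on the memo that morning.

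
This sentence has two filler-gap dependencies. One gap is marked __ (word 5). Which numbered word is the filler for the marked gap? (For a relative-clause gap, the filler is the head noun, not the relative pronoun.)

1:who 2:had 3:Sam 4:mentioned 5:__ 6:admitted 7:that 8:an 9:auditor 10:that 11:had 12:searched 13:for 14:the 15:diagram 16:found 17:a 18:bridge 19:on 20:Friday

The marked gap is the subject of "admitted".
Its filler is the fronted wh-phrase "who", at word 1.
(The other dependency links word 9 to a gap after word 10.)

1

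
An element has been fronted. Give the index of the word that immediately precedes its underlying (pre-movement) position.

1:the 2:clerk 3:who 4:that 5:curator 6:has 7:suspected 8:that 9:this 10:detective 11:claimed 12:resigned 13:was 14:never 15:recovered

The displaced element is "the clerk" (word 2).
It is linked across 2 clause boundaries (that → Ø).
It functions as the subject of "resigned", so the gap sits immediately after word 11 ("claimed").
Base order: That curator has suspected that this detective claimed the clerk resigned.

11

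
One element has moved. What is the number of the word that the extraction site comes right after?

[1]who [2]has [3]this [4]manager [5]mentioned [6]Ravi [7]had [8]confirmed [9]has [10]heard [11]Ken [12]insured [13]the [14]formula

The displaced element is "who" (word 1).
It is linked across 2 clause boundaries (Ø → Ø).
It functions as the subject of "heard", so the gap sits immediately after word 8 ("confirmed").
Base order: This manager has mentioned Ravi had confirmed who has heard Ken insured the formula.

8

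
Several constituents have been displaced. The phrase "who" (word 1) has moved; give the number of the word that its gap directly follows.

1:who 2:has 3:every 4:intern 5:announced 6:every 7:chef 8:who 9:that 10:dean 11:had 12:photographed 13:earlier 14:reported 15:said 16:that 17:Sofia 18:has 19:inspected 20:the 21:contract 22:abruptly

14

The displaced element is "who" (word 1).
It is linked across 2 clause boundaries (Ø → Ø).
It functions as the subject of "said", so the gap sits immediately after word 14 ("reported").
Base order: Every intern has announced every chef who that dean had photographed earlier reported that who said that Sofia has inspected the contract abruptly.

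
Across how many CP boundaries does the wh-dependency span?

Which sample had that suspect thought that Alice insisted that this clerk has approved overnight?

"which sample" is extracted from the object of "approved".
Boundaries crossed, outermost first: [that], [that] — 2 in total.

2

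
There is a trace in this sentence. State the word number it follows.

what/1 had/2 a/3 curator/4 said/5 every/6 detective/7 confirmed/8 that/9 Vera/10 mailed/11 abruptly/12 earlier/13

11

The displaced element is "what" (word 1).
It is linked across 2 clause boundaries (Ø → that).
It functions as the direct object of "mailed", so the gap sits immediately after word 11 ("mailed").
Base order: A curator had said every detective confirmed that Vera mailed what abruptly earlier.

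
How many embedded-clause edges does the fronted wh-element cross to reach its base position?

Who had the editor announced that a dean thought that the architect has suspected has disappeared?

"who" is extracted from the subject of "disappeared".
Boundaries crossed, outermost first: [that], [that], [Ø] — 3 in total.

3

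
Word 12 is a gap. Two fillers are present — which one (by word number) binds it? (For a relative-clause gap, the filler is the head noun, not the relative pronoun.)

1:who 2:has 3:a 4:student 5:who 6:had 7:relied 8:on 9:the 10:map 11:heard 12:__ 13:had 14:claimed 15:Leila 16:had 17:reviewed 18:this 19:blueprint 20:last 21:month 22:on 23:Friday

The marked gap is the subject of "claimed".
Its filler is the fronted wh-phrase "who", at word 1.
(The other dependency links word 4 to a gap after word 5.)

1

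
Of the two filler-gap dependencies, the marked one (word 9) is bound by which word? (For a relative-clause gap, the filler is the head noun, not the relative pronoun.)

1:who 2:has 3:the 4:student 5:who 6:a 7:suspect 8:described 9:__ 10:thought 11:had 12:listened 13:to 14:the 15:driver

4

The marked gap is inside the relative clause, the direct object of "described".
Its filler is the head noun "student" (via "who"), at word 4.
(The other dependency links word 1 to a gap after word 10.)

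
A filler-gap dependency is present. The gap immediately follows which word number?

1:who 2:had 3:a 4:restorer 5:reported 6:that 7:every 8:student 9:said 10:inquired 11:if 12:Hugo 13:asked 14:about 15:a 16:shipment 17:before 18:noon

9

The displaced element is "who" (word 1).
It is linked across 2 clause boundaries (that → Ø).
It functions as the subject of "inquired", so the gap sits immediately after word 9 ("said").
Base order: A restorer had reported that every student said that who inquired if Hugo asked about a shipment before noon.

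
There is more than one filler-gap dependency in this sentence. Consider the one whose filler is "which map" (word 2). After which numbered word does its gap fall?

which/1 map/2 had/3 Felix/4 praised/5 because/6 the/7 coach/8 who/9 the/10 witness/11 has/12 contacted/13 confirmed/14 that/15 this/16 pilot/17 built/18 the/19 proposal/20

The displaced element is "which map" (word 2).
It functions as the direct object of "praised", so the gap sits immediately after word 5 ("praised").
Base order: Felix had praised which map because the coach who the witness has contacted confirmed that this pilot built the proposal.

5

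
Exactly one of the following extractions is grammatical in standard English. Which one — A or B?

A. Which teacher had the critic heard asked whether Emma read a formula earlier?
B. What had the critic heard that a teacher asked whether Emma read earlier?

A

In B, the wh-phrase is extracted from inside a wh-island (introduced by "whether"), which blocks movement.
In A, the extraction path crosses only that-complement boundaries, which are transparent.
So A is grammatical.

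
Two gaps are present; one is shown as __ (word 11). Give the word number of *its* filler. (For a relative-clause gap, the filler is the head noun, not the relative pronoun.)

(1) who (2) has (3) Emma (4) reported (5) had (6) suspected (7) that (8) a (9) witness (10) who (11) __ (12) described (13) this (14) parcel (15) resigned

9

The marked gap is inside the relative clause, the subject of "described".
Its filler is the head noun "witness" (via "who"), at word 9.
(The other dependency links word 1 to a gap after word 4.)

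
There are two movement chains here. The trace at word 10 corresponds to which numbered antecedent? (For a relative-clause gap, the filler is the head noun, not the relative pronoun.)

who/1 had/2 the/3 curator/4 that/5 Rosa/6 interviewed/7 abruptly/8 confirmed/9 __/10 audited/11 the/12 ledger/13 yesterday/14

1

The marked gap is the subject of "audited".
Its filler is the fronted wh-phrase "who", at word 1.
(The other dependency links word 4 to a gap after word 7.)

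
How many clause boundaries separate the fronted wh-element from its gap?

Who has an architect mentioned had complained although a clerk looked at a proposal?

1

"who" is extracted from the subject of "complained".
Boundaries crossed, outermost first: [Ø] — 1 in total.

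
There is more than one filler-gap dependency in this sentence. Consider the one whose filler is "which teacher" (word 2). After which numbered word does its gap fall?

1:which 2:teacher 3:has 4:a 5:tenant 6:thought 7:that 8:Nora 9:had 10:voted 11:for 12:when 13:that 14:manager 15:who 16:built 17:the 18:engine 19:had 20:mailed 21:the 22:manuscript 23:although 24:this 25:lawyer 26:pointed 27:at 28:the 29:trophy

The displaced element is "which teacher" (word 2).
It is linked across 1 clause boundary (that).
It functions as the object of the preposition "for" of "voted", so the gap sits immediately after word 11 ("for").
Base order: A tenant has thought that Nora had voted for which teacher when that manager who built the engine had mailed the manuscript although this lawyer pointed at the trophy.

11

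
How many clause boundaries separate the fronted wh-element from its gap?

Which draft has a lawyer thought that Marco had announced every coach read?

"which draft" is extracted from the object of "read".
Boundaries crossed, outermost first: [that], [Ø] — 2 in total.

2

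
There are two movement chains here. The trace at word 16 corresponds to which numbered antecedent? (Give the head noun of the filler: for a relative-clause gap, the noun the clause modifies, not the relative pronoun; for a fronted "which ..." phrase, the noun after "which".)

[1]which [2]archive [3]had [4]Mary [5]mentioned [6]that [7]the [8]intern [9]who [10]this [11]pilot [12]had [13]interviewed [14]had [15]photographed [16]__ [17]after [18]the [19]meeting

The marked gap is the direct object of "photographed".
Its filler is the fronted wh-phrase "which archive", at word 2.
(The other dependency links word 8 to a gap after word 13.)

2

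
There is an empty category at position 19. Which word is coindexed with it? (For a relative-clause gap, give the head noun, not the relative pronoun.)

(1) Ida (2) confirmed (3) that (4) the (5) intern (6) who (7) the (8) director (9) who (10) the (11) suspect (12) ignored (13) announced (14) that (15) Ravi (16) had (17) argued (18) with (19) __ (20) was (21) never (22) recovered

5

The gap at 19 is the prepositional object of "argued", inside a relative clause.
The relative pronoun is "who" (word 6); it is bound by the head noun immediately before it.
Its filler is the head noun "intern", at word 5.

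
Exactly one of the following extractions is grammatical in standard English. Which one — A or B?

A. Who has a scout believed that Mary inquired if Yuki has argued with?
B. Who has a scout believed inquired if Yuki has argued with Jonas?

B

In A, the wh-phrase is extracted from inside a wh-island (introduced by "if"), which blocks movement.
In B, the extraction path crosses only that-complement boundaries, which are transparent.
So B is grammatical.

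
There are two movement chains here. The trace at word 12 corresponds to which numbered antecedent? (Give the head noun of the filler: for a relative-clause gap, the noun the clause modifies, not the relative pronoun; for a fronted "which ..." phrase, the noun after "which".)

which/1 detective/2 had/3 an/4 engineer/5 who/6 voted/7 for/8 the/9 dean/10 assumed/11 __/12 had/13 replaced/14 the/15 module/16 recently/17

The marked gap is the subject of "replaced".
Its filler is the fronted wh-phrase "which detective", at word 2.
(The other dependency links word 5 to a gap after word 6.)

2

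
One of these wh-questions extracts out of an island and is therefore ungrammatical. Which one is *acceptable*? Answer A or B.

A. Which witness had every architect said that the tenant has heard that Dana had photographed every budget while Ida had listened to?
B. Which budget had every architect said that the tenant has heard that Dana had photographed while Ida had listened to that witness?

In A, the wh-phrase is extracted from inside an adjunct island (introduced by "while"), which blocks movement.
In B, the extraction path crosses only that-complement boundaries, which are transparent.
So B is grammatical.

B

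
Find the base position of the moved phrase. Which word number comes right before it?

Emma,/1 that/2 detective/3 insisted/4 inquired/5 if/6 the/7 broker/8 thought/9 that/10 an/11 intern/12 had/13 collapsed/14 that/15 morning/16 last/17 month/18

The displaced element is "Emma" (word 1).
It is linked across 1 clause boundary (Ø).
It functions as the subject of "inquired", so the gap sits immediately after word 4 ("insisted").
Base order: That detective insisted that Emma inquired if the broker thought that an intern had collapsed that morning last month.

4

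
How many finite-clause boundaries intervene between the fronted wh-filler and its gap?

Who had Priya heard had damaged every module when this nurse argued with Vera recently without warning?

1

"who" is extracted from the subject of "damaged".
Boundaries crossed, outermost first: [Ø] — 1 in total.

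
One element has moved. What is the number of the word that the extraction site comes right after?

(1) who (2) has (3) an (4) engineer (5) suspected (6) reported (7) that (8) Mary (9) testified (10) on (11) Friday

The displaced element is "who" (word 1).
It is linked across 1 clause boundary (Ø).
It functions as the subject of "reported", so the gap sits immediately after word 5 ("suspected").
Base order: An engineer has suspected that who reported that Mary testified on Friday.

5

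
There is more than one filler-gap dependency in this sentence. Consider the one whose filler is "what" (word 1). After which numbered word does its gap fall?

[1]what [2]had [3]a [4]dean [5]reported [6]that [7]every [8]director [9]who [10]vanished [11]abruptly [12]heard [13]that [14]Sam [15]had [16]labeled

16

The displaced element is "what" (word 1).
It is linked across 2 clause boundaries (that → that).
It functions as the direct object of "labeled", so the gap sits immediately after word 16 ("labeled").
Base order: A dean had reported that every director who vanished abruptly heard that Sam had labeled what.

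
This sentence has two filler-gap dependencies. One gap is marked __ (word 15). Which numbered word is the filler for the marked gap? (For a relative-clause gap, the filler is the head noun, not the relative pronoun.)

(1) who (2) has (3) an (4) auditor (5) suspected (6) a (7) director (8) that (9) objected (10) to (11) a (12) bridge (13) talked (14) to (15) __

1

The marked gap is the object of the preposition "to" of "talked".
Its filler is the fronted wh-phrase "who", at word 1.
(The other dependency links word 7 to a gap after word 8.)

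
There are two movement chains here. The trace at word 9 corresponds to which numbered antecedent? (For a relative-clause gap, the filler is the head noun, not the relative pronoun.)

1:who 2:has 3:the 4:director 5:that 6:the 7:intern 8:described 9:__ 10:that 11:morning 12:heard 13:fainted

The marked gap is inside the relative clause, the direct object of "described".
Its filler is the head noun "director" (via "that"), at word 4.
(The other dependency links word 1 to a gap after word 12.)

4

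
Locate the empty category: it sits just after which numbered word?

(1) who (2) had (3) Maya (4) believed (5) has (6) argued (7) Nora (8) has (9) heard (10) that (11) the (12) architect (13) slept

The displaced element is "who" (word 1).
It is linked across 1 clause boundary (Ø).
It functions as the subject of "argued", so the gap sits immediately after word 4 ("believed").
Base order: Maya had believed that who has argued Nora has heard that the architect slept.

4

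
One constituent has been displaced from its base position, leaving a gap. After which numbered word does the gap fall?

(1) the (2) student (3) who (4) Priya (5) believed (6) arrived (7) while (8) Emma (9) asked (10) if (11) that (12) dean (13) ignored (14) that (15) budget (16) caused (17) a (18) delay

The displaced element is "the student" (word 2).
It is linked across 1 clause boundary (Ø).
It functions as the subject of "arrived", so the gap sits immediately after word 5 ("believed").
Base order: Priya believed that the student arrived while Emma asked if that dean ignored that budget.

5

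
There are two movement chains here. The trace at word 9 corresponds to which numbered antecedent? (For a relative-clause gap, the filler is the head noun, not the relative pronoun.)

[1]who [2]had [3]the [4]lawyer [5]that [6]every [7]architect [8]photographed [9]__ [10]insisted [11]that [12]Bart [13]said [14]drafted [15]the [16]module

The marked gap is inside the relative clause, the direct object of "photographed".
Its filler is the head noun "lawyer" (via "that"), at word 4.
(The other dependency links word 1 to a gap after word 13.)

4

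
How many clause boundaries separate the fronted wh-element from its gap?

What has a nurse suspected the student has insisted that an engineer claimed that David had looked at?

"what" is extracted from the PP object of "looked".
Boundaries crossed, outermost first: [Ø], [that], [that] — 3 in total.

3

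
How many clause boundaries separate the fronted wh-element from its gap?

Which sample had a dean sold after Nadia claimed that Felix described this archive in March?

0

"which sample" originates inside the matrix clause — no clause boundary is crossed.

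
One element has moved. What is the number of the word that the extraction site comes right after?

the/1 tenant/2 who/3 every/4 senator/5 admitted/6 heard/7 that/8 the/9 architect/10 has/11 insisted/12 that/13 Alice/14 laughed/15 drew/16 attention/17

6

The displaced element is "the tenant" (word 2).
It is linked across 1 clause boundary (Ø).
It functions as the subject of "heard", so the gap sits immediately after word 6 ("admitted").
Base order: Every senator admitted that the tenant heard that the architect has insisted that Alice laughed.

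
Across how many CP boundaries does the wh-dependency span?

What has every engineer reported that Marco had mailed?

"what" is extracted from the object of "mailed".
Boundaries crossed, outermost first: [that] — 1 in total.

1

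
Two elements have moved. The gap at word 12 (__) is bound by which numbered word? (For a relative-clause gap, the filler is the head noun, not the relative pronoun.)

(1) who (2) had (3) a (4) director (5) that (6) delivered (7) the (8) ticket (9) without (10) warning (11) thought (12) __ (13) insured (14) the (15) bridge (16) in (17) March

The marked gap is the subject of "insured".
Its filler is the fronted wh-phrase "who", at word 1.
(The other dependency links word 4 to a gap after word 5.)

1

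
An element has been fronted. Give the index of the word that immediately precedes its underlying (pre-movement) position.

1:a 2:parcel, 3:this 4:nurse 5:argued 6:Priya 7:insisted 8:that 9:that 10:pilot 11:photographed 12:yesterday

The displaced element is "a parcel" (word 2).
It is linked across 2 clause boundaries (Ø → that).
It functions as the direct object of "photographed", so the gap sits immediately after word 11 ("photographed").
Base order: This nurse argued Priya insisted that that pilot photographed a parcel yesterday.

11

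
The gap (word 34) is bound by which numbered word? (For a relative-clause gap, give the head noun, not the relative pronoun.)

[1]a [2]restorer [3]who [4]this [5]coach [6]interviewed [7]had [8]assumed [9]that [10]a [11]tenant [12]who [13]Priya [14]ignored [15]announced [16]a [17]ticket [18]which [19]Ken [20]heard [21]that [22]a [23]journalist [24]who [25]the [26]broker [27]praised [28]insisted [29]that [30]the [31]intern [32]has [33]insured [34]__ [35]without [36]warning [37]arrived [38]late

17

The gap at 34 is the object of "insured", inside a relative clause.
The relative pronoun is "which" (word 18); it is bound by the head noun immediately before it.
Its filler is the head noun "ticket", at word 17.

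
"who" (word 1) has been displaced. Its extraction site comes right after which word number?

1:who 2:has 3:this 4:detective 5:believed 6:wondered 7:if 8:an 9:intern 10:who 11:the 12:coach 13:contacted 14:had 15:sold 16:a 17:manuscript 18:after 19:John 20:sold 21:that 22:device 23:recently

The displaced element is "who" (word 1).
It is linked across 1 clause boundary (Ø).
It functions as the subject of "wondered", so the gap sits immediately after word 5 ("believed").
Base order: This detective has believed that who wondered if an intern who the coach contacted had sold a manuscript after John sold that device recently.

5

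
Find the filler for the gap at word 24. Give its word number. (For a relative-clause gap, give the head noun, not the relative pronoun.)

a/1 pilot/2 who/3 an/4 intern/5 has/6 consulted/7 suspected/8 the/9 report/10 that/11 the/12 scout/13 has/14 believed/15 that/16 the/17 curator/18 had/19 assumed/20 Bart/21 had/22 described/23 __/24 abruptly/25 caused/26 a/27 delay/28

The gap at 24 is the object of "described", inside a relative clause.
The relative pronoun is "that" (word 11); it is bound by the head noun immediately before it.
Its filler is the head noun "report", at word 10.

10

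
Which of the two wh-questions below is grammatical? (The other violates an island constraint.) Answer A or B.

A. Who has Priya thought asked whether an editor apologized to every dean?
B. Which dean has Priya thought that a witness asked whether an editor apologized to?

A

In B, the wh-phrase is extracted from inside a wh-island (introduced by "whether"), which blocks movement.
In A, the extraction path crosses only that-complement boundaries, which are transparent.
So A is grammatical.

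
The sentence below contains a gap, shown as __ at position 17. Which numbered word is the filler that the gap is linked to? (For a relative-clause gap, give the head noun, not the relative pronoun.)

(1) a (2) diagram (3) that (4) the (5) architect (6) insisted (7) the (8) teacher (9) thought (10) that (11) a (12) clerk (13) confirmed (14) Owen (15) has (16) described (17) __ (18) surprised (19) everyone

2

The gap at 17 is the object of "described", inside a relative clause.
The relative pronoun is "that" (word 3); it is bound by the head noun immediately before it.
Its filler is the head noun "diagram", at word 2.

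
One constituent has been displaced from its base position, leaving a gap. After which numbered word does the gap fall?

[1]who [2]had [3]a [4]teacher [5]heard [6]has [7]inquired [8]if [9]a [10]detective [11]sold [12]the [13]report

5

The displaced element is "who" (word 1).
It is linked across 1 clause boundary (Ø).
It functions as the subject of "inquired", so the gap sits immediately after word 5 ("heard").
Base order: A teacher had heard who has inquired if a detective sold the report.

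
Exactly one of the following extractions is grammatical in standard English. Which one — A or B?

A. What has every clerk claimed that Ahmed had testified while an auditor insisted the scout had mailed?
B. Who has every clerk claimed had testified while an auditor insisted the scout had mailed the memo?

In A, the wh-phrase is extracted from inside an adjunct island (introduced by "while"), which blocks movement.
In B, the extraction path crosses only that-complement boundaries, which are transparent.
So B is grammatical.

B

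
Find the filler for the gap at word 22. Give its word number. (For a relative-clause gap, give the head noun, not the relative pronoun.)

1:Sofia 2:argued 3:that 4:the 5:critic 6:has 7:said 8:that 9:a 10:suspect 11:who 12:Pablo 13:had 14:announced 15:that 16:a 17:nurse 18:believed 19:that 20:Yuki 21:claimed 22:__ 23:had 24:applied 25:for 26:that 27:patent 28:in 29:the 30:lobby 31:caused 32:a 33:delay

10

The gap at 22 is the subject of "applied", inside a relative clause.
The relative pronoun is "who" (word 11); it is bound by the head noun immediately before it.
Its filler is the head noun "suspect", at word 10.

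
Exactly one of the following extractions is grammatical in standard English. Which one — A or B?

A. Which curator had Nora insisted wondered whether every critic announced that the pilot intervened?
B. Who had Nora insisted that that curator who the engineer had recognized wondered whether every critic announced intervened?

In B, the wh-phrase is extracted from inside a wh-island (introduced by "whether"), which blocks movement.
In A, the extraction path crosses only that-complement boundaries, which are transparent.
So A is grammatical.

A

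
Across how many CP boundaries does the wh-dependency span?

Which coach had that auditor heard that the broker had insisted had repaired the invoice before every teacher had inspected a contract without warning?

"which coach" is extracted from the subject of "repaired".
Boundaries crossed, outermost first: [that], [Ø] — 2 in total.

2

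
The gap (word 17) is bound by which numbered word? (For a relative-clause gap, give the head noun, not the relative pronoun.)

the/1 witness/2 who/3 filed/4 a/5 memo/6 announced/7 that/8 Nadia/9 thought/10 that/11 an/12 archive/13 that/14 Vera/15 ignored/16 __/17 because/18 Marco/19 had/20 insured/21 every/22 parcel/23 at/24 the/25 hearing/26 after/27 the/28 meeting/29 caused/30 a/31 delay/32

The gap at 17 is the object of "ignored", inside a relative clause.
The relative pronoun is "that" (word 14); it is bound by the head noun immediately before it.
Its filler is the head noun "archive", at word 13.

13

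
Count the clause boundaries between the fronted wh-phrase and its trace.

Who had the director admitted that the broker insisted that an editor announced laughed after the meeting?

"who" is extracted from the subject of "laughed".
Boundaries crossed, outermost first: [that], [that], [Ø] — 3 in total.

3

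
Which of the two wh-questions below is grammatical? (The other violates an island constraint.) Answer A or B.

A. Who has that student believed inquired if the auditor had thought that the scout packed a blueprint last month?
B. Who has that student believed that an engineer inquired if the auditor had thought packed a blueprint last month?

A

In B, the wh-phrase is extracted from inside a wh-island (introduced by "if"), which blocks movement.
In A, the extraction path crosses only that-complement boundaries, which are transparent.
So A is grammatical.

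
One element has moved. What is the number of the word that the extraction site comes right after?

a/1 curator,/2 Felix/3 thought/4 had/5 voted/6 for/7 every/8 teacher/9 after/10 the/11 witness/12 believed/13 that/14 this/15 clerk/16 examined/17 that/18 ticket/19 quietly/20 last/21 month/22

The displaced element is "a curator" (word 2).
It is linked across 1 clause boundary (Ø).
It functions as the subject of "voted", so the gap sits immediately after word 4 ("thought").
Base order: Felix thought a curator had voted for every teacher after the witness believed that this clerk examined that ticket quietly last month.

4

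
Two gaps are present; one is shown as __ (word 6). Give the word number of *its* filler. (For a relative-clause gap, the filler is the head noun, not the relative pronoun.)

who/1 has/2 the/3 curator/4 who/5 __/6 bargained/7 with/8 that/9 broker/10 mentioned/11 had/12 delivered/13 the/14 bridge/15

4

The marked gap is inside the relative clause, the subject of "bargained".
Its filler is the head noun "curator" (via "who"), at word 4.
(The other dependency links word 1 to a gap after word 11.)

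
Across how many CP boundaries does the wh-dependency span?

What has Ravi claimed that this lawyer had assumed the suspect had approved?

2

"what" is extracted from the object of "approved".
Boundaries crossed, outermost first: [that], [Ø] — 2 in total.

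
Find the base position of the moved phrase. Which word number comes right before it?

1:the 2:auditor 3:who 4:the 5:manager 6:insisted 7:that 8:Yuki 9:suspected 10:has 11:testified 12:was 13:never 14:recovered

The displaced element is "the auditor" (word 2).
It is linked across 2 clause boundaries (that → Ø).
It functions as the subject of "testified", so the gap sits immediately after word 9 ("suspected").
Base order: The manager insisted that Yuki suspected that the auditor has testified.

9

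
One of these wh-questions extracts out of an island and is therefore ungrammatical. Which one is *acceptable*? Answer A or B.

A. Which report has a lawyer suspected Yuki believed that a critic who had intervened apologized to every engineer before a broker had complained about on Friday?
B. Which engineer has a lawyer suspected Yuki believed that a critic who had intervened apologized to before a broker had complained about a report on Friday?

B

In A, the wh-phrase is extracted from inside an adjunct island (introduced by "before"), which blocks movement.
In B, the extraction path crosses only that-complement boundaries, which are transparent.
So B is grammatical.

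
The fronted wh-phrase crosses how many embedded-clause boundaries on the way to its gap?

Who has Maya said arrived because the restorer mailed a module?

1

"who" is extracted from the subject of "arrived".
Boundaries crossed, outermost first: [Ø] — 1 in total.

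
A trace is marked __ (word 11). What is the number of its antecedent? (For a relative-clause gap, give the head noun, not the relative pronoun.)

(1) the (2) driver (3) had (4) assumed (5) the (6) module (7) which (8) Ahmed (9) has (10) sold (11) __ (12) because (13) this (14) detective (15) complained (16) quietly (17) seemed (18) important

The gap at 11 is the object of "sold", inside a relative clause.
The relative pronoun is "which" (word 7); it is bound by the head noun immediately before it.
Its filler is the head noun "module", at word 6.

6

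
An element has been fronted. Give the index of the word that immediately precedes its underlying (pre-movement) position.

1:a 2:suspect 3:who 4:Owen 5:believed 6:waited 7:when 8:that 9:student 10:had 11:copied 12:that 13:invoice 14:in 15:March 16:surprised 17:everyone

The displaced element is "a suspect" (word 2).
It is linked across 1 clause boundary (Ø).
It functions as the subject of "waited", so the gap sits immediately after word 5 ("believed").
Base order: Owen believed that a suspect waited when that student had copied that invoice in March.

5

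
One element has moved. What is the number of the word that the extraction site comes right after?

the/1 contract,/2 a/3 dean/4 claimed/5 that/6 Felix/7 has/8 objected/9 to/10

The displaced element is "the contract" (word 2).
It is linked across 1 clause boundary (that).
It functions as the object of the preposition "to" of "objected", so the gap sits immediately after word 10 ("to").
Base order: A dean claimed that Felix has objected to the contract.

10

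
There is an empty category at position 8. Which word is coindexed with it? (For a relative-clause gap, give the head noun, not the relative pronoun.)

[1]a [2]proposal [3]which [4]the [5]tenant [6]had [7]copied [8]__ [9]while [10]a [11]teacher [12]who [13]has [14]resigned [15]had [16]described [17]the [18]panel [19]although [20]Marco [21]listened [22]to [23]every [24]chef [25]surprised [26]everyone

2

The gap at 8 is the object of "copied", inside a relative clause.
The relative pronoun is "which" (word 3); it is bound by the head noun immediately before it.
Its filler is the head noun "proposal", at word 2.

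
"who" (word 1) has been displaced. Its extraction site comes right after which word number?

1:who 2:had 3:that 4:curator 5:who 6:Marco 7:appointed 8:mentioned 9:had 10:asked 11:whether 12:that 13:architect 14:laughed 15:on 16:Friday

The displaced element is "who" (word 1).
It is linked across 1 clause boundary (Ø).
It functions as the subject of "asked", so the gap sits immediately after word 8 ("mentioned").
Base order: That curator who Marco appointed had mentioned that who had asked whether that architect laughed on Friday.

8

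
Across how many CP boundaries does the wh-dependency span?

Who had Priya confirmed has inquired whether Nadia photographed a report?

1

"who" is extracted from the subject of "inquired".
Boundaries crossed, outermost first: [Ø] — 1 in total.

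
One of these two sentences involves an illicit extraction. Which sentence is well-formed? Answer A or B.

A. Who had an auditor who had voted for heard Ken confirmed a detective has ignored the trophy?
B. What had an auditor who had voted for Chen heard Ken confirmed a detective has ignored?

B

In A, the wh-phrase is extracted from inside a complex-NP island (relative clause) (introduced by "who"), which blocks movement.
In B, the extraction path crosses only that-complement boundaries, which are transparent.
So B is grammatical.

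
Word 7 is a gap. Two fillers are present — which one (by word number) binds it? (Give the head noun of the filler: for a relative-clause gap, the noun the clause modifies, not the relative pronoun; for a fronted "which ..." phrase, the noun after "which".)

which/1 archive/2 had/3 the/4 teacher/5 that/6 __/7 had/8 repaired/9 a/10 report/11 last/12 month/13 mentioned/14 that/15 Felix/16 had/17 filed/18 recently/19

The marked gap is inside the relative clause, the subject of "repaired".
Its filler is the head noun "teacher" (via "that"), at word 5.
(The other dependency links word 2 to a gap after word 18.)

5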